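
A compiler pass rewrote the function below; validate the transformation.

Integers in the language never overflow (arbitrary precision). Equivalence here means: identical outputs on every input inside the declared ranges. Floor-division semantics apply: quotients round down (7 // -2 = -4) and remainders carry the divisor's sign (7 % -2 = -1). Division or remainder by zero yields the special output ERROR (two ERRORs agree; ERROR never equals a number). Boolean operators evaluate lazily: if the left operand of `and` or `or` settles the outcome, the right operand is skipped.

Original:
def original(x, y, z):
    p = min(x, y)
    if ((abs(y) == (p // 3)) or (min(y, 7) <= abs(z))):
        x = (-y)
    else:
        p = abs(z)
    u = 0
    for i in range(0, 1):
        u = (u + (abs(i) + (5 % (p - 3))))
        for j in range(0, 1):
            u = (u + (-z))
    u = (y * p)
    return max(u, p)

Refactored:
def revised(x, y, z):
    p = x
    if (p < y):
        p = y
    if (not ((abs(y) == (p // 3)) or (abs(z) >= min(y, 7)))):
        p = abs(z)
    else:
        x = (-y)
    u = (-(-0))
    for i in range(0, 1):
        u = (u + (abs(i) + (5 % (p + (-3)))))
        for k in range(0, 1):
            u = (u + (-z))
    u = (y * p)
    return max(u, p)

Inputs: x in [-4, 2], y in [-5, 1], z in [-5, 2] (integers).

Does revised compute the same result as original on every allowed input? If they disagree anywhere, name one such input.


Evaluate both at x=-4, y=-5, z=-5.
original: p becomes -5; next ((abs(y) == (p // 3)) or (min(y, 7) <= abs(z))) evaluates to true; next x becomes 5; next u becomes 0; next at i=0:; next u becomes -3; next at j=0:; next u becomes 2; next u becomes 25; next final value 25
revised: p becomes -4; next (p < y) evaluates to false; next (not ((abs(y) == (p // 3)) or (abs(z) >= min(y, 7)))) evaluates to false; next x becomes 5; next u becomes 0; next at i=0:; next u becomes -2; next at k=0:; next u becomes 3; next u becomes 20; next final value 20
25 vs 20 — the two versions disagree here.
verdict: not equivalent; witness: x=-4, y=-5, z=-5


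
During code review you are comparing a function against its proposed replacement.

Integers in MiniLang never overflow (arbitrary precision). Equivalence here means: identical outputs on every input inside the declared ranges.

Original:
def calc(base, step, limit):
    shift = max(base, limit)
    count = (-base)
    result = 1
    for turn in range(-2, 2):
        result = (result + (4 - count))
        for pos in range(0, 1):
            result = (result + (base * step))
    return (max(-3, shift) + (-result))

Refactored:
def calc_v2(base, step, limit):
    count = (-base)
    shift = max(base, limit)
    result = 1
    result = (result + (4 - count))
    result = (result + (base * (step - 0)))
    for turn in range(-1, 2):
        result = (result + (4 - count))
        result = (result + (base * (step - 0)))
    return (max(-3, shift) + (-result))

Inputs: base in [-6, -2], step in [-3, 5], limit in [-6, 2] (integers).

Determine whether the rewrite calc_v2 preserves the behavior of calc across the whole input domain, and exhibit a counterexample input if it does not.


Reading the diff, among the changes: constant usage differs, loop structure differs, statement counts differ, local variable names differ, arithmetic usage differs.
As a probe, take base=-3, step=-1, limit=-3: calc runs shift becomes -3; next count becomes 3; next result becomes 1; next at turn=-2:; next result becomes 2; next at pos=0:; next result becomes 5; next at turn=-1:; next result becomes 6; next at pos=0:; next result becomes 9; next at turn=0:; next result becomes 10; next at pos=0:; next result becomes 13; next at turn=1:; next result becomes 14; next at pos=0:; next result becomes 17; next final value -20; calc_v2 runs count becomes 3; next shift becomes -3; next result becomes 1; next result becomes 2; next result becomes 5; next at turn=-1:; next result becomes 6; next result becomes 9; next at turn=0:; next result becomes 10; next result becomes 13; next at turn=1:; next result becomes 14; next result becomes 17; next final value -20; both end at -20.
Sweeping the whole domain (405 inputs) finds no disagreement.
verdict: equivalent


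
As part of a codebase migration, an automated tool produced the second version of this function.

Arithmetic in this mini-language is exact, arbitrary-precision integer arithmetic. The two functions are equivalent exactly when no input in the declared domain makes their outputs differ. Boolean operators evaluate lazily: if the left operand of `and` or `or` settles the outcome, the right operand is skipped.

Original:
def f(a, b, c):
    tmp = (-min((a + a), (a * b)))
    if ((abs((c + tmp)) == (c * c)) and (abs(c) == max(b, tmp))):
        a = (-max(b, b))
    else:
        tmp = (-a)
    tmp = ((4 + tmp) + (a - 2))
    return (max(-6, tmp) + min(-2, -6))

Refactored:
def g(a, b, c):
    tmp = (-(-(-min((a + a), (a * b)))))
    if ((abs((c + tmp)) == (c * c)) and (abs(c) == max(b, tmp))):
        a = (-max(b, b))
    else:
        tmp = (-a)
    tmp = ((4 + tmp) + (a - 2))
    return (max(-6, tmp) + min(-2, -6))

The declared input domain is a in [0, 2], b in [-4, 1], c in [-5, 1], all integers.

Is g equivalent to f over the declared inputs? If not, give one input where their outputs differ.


Although same computation, different form, 126/126 inputs agree.
verdict: equivalent


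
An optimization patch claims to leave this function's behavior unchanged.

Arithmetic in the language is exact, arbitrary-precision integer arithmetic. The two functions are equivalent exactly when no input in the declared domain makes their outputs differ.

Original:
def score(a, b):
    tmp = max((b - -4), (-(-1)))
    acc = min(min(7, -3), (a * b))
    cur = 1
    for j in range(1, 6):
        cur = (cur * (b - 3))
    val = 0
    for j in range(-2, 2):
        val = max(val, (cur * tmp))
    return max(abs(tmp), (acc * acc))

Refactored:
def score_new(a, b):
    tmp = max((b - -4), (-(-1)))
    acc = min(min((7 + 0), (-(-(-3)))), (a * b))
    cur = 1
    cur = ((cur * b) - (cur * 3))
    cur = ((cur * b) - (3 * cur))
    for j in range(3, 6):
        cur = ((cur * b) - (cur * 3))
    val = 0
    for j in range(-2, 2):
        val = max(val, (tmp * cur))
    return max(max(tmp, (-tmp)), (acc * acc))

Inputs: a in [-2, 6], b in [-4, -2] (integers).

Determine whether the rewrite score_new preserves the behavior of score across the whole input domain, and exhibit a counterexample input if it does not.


The two are interchangeable: min/max/abs usage differs; and constant usage differs; and loop structure differs; and statement counts differ; and arithmetic usage differs, and every declared input agrees.
One worked example (a=3, b=-4) — score: tmp=1, then acc=-12, then cur=1, then (j=1), then cur=-7, then (j=2), then cur=49, then (j=3), then cur=-343, then (j=4), then cur=2401, then (j=5), then cur=-16807, then val=0, then (j=-2), then val=0, then (j=-1), then val=0, then (j=0), then val=0, then (j=1), then val=0, then returns 144; score_new: tmp=1, then acc=-12, then cur=1, then cur=-7, then cur=49, then (j=3), then cur=-343, then (j=4), then cur=2401, then (j=5), then cur=-16807, then val=0, then (j=-2), then val=0, then (j=-1), then val=0, then (j=0), then val=0, then (j=1), then val=0, then returns 144; agreement on 144.
Every one of the 27 inputs gives matching results.
verdict: equivalent


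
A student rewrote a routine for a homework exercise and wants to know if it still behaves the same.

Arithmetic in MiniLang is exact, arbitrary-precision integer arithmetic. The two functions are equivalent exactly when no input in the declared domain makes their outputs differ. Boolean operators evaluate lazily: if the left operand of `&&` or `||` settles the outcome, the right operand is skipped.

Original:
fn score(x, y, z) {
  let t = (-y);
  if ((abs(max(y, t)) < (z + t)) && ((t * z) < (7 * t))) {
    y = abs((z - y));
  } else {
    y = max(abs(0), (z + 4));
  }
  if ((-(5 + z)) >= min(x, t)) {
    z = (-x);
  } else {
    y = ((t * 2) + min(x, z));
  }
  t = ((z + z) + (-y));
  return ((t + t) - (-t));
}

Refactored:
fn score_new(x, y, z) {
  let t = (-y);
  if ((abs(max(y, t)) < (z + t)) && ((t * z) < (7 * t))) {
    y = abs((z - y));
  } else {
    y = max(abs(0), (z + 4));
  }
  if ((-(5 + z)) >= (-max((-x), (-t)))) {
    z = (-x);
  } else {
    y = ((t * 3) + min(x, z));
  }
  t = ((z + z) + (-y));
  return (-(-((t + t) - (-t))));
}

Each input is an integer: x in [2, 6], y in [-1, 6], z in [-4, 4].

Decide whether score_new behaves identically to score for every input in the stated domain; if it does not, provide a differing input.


These are not equivalent — on x=2, y=-1, z=-4 the outputs split (-18 vs -21).
score: t=1, then ((abs(max(y, t)) < (z + t)) && ((t * z) < (7 * t))) is false, then y=0, then ((-(5 + z)) >= min(x, t)) is false, then y=-2, then t=-6, then returns -18
score_new: t=1, then ((abs(max(y, t)) < (z + t)) && ((t * z) < (7 * t))) is false, then y=0, then ((-(5 + z)) >= (-max((-x), (-t)))) is false, then y=-1, then t=-7, then returns -21
verdict: not equivalent; witness: x=2, y=-1, z=-4


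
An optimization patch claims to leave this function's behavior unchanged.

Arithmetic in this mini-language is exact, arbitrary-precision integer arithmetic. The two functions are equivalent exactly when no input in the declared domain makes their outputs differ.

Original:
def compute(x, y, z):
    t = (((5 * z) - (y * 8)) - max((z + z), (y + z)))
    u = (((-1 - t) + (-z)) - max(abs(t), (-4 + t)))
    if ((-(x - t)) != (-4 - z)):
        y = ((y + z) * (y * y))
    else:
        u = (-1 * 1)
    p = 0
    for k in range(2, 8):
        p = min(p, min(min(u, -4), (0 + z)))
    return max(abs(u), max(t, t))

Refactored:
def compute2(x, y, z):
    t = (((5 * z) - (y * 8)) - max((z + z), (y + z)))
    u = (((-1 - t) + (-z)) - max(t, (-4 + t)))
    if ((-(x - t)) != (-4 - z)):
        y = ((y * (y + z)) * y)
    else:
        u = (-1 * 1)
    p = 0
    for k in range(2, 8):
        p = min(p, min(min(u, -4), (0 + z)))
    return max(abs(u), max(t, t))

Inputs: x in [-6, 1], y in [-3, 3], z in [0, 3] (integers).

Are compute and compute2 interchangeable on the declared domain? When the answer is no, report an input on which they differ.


Evaluate both at x=-6, y=1, z=0.
compute: t=-9, then u=-1, then ((-(x - t)) != (-4 - z)) is true, then y=1, then p=0, then (k=2), then p=-4, then (k=3), then p=-4, then (k=4), then p=-4, then (k=5), then p=-4, then (k=6), then p=-4, then (k=7), then p=-4, then returns 1
compute2: t=-9, then u=17, then ((-(x - t)) != (-4 - z)) is true, then y=1, then p=0, then (k=2), then p=-4, then (k=3), then p=-4, then (k=4), then p=-4, then (k=5), then p=-4, then (k=6), then p=-4, then (k=7), then p=-4, then returns 17
1 vs 17 — the two versions disagree here.
verdict: not equivalent; witness: x=-6, y=1, z=0


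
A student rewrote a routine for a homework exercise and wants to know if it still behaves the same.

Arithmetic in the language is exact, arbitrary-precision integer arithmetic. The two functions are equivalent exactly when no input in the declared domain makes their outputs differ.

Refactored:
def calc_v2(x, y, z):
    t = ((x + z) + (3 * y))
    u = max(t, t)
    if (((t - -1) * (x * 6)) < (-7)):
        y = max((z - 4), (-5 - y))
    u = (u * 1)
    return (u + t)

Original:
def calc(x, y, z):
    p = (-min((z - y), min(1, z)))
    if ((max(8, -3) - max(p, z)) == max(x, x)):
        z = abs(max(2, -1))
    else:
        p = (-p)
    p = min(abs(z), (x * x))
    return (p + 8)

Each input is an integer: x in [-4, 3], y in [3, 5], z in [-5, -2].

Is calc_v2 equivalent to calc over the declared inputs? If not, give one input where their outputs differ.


The rewrite breaks on x=-4, y=3, z=-5, where the results are 13 and 0.
calc: p = 8; ((max(8, -3) - max(p, z)) == max(x, x)) -> false; p = -8; p = 5; return 13
calc_v2: t = 0; u = 0; (((t - -1) * (x * 6)) < (-7)) -> true; y = -8; u = 0; return 0
verdict: not equivalent; witness: x=-4, y=3, z=-5


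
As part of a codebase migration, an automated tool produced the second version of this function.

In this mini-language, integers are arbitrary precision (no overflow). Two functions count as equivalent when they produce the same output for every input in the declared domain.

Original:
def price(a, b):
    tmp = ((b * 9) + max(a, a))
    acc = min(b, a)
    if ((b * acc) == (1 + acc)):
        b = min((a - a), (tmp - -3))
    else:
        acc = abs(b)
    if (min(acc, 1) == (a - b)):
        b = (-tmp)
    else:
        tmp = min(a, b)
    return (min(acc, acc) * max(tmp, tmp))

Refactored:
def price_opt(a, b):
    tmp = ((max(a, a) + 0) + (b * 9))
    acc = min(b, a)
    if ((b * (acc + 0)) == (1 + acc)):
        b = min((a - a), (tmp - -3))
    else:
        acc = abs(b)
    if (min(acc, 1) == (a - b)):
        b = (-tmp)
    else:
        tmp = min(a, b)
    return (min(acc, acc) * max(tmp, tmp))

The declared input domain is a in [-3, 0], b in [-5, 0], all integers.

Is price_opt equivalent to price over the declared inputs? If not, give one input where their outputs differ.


Reading the diff, among the changes: arithmetic usage differs; constant usage differs.
One worked example (a=-1, b=-3) — price: tmp := -28 | acc := -3 | ((b * acc) == (1 + acc)): false | acc := 3 | (min(acc, 1) == (a - b)): false | tmp := -3 | result -9; price_opt: tmp := -28 | acc := -3 | ((b * (acc + 0)) == (1 + acc)): false | acc := 3 | (min(acc, 1) == (a - b)): false | tmp := -3 | result -9; agreement on -9.
Checked all 24 inputs in the declared domain: the outputs agree on every one.
verdict: equivalent


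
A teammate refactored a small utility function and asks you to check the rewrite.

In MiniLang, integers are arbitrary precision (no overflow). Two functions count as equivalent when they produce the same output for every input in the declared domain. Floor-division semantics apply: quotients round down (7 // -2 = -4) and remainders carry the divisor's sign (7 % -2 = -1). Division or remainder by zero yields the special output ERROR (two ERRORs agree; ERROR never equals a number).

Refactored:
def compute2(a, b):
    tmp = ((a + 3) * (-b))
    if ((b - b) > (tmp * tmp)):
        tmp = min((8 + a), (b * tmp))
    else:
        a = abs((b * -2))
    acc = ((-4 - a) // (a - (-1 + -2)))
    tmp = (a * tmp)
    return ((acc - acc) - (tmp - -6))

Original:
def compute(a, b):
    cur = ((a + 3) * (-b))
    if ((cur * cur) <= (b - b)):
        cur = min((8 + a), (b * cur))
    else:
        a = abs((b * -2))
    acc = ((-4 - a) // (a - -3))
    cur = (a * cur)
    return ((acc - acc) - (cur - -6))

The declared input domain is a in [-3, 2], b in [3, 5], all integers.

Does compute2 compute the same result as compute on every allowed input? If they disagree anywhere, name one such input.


Evaluate both at a=-3, b=3.
compute: cur := 0 | ((cur * cur) <= (b - b)): true | cur := 0 | divide-by-zero, output ERROR
compute2: tmp := 0 | ((b - b) > (tmp * tmp)): false | a := 6 | acc := -2 | tmp := 0 | result -6
ERROR and -6 differ, so these are not the same function on this domain.
verdict: not equivalent; witness: a=-3, b=3


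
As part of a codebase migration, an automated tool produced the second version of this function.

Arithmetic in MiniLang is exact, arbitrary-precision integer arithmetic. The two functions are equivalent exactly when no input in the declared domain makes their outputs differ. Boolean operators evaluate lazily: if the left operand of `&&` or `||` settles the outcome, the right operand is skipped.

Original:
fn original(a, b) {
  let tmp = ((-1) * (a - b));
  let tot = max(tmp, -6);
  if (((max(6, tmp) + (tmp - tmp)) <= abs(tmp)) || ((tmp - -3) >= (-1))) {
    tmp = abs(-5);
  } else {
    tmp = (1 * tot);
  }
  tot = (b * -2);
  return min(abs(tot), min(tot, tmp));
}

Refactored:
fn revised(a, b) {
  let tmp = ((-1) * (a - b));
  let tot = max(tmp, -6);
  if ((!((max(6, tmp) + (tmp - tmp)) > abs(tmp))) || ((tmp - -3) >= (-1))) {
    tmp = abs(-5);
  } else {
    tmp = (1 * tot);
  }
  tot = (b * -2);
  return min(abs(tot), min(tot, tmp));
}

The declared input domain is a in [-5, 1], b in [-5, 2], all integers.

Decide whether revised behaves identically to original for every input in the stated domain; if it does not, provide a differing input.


Reading the diff, among the changes: boolean connective usage differs, and comparison usage differs.
As a probe, take a=-1, b=-4: original runs tmp := -3 | tot := -3 | (((max(6, tmp) + (tmp - tmp)) <= abs(tmp)) || ((tmp - -3) >= (-1))): true | tmp := 5 | tot := 8 | result 5; revised runs tmp := -3 | tot := -3 | ((!((max(6, tmp) + (tmp - tmp)) > abs(tmp))) || ((tmp - -3) >= (-1))): true | tmp := 5 | tot := 8 | result 5; both end at 5.
Across all 56 domain points the two functions coincide.
verdict: equivalent


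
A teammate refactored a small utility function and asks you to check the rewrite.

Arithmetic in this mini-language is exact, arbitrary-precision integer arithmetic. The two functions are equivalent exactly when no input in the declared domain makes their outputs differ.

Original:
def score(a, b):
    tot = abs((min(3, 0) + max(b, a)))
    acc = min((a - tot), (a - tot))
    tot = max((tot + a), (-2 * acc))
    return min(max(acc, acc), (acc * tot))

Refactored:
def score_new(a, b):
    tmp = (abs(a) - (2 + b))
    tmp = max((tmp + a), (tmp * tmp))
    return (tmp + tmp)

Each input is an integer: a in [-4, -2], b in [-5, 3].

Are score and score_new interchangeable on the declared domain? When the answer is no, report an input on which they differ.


The rewrite breaks on a=-4, b=-5, where the results are -128 and 98.
score: tot := 4 | acc := -8 | tot := 16 | result -128
score_new: tmp := 7 | tmp := 49 | result 98
verdict: not equivalent; witness: a=-4, b=-5


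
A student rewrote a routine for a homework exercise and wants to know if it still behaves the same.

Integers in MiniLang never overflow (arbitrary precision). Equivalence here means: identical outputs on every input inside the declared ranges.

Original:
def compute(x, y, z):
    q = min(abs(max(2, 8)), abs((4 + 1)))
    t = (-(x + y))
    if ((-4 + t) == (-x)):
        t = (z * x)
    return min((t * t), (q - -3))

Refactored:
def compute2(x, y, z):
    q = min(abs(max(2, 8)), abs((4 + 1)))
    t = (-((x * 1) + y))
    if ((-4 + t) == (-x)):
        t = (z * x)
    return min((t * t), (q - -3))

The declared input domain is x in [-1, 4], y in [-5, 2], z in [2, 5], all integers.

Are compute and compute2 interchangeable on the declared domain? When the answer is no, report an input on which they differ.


Changes here: constant usage differs, arithmetic usage differs; the full 192-point sweep finds no disagreement.
verdict: equivalent


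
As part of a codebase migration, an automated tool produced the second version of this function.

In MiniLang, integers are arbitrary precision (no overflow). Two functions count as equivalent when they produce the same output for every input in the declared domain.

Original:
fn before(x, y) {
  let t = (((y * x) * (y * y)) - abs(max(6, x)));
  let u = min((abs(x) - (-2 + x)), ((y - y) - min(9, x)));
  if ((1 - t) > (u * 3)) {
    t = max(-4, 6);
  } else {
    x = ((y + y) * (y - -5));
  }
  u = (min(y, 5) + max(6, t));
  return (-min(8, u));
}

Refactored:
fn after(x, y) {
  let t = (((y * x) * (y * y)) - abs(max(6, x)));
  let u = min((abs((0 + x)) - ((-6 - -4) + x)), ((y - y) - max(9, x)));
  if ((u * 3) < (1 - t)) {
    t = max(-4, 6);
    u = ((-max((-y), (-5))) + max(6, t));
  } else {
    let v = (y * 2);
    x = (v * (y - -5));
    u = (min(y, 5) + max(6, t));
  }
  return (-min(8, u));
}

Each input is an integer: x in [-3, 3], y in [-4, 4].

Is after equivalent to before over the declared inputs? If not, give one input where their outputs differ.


These are not equivalent — on x=-3, y=-2 the outputs split (-8 vs -4).
before: t=18, then u=3, then ((1 - t) > (u * 3)) is false, then x=-12, then u=16, then returns -8
after: t=18, then u=-9, then ((u * 3) < (1 - t)) is true, then t=6, then u=4, then returns -4
verdict: not equivalent; witness: x=-3, y=-2


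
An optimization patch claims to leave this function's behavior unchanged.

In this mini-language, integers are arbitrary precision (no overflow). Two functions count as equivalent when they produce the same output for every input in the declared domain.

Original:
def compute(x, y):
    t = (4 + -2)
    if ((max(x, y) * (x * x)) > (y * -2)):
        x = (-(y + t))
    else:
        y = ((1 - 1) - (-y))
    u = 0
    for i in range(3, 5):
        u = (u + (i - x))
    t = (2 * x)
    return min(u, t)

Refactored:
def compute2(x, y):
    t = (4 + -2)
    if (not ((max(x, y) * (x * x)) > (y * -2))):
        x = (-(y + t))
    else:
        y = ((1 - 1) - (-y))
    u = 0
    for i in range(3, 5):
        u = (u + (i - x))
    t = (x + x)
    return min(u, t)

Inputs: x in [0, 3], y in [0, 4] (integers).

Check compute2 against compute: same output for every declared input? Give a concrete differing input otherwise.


Try x=0, y=0.
compute: t = 2; ((max(x, y) * (x * x)) > (y * -2)) -> false; y = 0; u = 0; [i=3]; u = 3; [i=4]; u = 7; t = 0; return 0
compute2: t = 2; (not ((max(x, y) * (x * x)) > (y * -2))) -> true; x = -2; u = 0; [i=3]; u = 5; [i=4]; u = 11; t = -4; return -4
0 != -4, so the rewrite changes behavior.
verdict: not equivalent; witness: x=0, y=0


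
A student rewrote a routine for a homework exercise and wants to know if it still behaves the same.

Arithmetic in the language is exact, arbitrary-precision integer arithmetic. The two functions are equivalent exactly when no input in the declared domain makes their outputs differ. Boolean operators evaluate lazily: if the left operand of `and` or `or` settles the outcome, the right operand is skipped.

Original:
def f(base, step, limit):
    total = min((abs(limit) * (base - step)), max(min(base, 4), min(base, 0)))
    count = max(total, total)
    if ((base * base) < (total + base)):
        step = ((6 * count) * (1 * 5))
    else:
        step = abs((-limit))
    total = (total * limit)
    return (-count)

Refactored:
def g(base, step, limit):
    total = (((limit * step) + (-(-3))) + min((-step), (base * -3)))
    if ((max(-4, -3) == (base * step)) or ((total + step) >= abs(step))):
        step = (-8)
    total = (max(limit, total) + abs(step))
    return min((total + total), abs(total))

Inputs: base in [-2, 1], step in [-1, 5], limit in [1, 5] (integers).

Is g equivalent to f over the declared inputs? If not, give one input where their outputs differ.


Evaluate both at base=-2, step=-1, limit=1.
f: total := -2 | count := -2 | ((base * base) < (total + base)): false | step := 1 | total := -2 | result 2
g: total := 3 | ((max(-4, -3) == (base * step)) or ((total + step) >= abs(step))): true | step := -8 | total := 11 | result 11
2 vs 11 — the two versions disagree here.
verdict: not equivalent; witness: base=-2, step=-1, limit=1


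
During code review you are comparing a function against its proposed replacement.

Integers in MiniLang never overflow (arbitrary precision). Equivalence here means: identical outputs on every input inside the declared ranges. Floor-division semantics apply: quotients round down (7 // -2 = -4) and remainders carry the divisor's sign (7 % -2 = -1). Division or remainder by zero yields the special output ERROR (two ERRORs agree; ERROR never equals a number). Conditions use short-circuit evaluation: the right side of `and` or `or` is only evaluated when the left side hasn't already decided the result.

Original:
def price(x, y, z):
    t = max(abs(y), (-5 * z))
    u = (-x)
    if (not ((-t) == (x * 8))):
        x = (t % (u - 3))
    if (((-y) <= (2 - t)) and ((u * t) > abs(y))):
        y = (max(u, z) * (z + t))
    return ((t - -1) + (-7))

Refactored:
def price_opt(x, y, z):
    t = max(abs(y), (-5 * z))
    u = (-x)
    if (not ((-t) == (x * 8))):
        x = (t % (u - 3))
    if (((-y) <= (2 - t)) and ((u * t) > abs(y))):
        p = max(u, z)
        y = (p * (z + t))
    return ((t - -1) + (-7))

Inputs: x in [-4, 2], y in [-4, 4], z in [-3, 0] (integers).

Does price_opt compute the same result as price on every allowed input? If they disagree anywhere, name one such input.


Differences: statement counts differ; local variable names differ — yet all 252 inputs agree.
verdict: equivalent


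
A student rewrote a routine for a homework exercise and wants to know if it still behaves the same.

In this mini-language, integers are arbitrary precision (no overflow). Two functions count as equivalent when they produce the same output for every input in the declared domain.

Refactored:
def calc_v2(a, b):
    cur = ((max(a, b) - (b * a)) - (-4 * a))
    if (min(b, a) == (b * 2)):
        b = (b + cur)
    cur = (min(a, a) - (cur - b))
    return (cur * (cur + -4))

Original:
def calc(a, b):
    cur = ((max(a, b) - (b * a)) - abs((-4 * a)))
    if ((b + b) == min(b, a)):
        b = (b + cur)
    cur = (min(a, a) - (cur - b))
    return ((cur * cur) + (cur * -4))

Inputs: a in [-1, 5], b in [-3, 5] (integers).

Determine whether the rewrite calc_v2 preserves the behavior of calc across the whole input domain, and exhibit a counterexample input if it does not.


Not equivalent: a=1, b=-3 separates them (12 vs 140).
calc: cur = 0; ((b + b) == min(b, a)) -> false; cur = -2; return 12
calc_v2: cur = 8; (min(b, a) == (b * 2)) -> false; cur = -10; return 140
verdict: not equivalent; witness: a=1, b=-3


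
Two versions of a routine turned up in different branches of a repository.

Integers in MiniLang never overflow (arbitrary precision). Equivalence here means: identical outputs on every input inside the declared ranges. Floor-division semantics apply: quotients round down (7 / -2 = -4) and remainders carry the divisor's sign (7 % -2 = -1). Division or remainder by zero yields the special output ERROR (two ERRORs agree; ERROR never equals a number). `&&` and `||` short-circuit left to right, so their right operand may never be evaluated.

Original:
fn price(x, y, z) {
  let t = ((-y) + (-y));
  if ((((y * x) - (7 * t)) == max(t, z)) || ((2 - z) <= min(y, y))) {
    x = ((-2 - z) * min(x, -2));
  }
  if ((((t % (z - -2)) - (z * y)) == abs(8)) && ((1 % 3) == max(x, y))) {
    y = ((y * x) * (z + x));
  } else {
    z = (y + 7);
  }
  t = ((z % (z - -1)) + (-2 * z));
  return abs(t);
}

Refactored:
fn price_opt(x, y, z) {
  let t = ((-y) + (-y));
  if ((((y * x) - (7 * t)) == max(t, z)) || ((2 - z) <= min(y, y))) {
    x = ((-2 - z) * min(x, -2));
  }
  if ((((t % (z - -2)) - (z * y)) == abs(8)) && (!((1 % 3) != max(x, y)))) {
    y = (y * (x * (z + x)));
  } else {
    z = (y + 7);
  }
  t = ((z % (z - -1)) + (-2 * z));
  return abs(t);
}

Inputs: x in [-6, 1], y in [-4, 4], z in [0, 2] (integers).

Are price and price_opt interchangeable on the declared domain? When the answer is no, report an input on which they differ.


The two are interchangeable: boolean connective usage differs; comparison usage differs, and every declared input agrees.
Spot check at x=-4, y=4, z=1 — price: t := -8 | ((((y * x) - (7 * t)) == max(t, z)) || ((2 - z) <= min(y, y))): true | x := 12 | ((((t % (z - -2)) - (z * y)) == abs(8)) && ((1 % 3) == max(x, y))): false | z := 11 | t := -11 | result 11. price_opt: t := -8 | ((((y * x) - (7 * t)) == max(t, z)) || ((2 - z) <= min(y, y))): true | x := 12 | ((((t % (z - -2)) - (z * y)) == abs(8)) && (!((1 % 3) != max(x, y)))): false | z := 11 | t := -11 | result 11. Both give 11.
Sweeping the whole domain (216 inputs) finds no disagreement.
verdict: equivalent


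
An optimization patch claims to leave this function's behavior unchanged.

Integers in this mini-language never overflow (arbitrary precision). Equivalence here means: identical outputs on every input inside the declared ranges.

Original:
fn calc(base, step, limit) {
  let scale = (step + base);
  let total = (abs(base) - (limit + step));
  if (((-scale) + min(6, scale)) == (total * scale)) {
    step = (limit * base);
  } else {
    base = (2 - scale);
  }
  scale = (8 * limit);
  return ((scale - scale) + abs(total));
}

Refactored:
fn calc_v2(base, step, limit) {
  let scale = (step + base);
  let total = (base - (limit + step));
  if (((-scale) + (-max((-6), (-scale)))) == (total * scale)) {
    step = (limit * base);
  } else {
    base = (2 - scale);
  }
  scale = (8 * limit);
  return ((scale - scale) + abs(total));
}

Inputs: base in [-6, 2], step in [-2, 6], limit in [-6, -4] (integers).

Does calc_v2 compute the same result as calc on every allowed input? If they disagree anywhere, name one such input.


Run the pair on base=-6, step=-2, limit=-6.
calc: scale becomes -8; next total becomes 14; next (((-scale) + min(6, scale)) == (total * scale)) evaluates to false; next base becomes 10; next scale becomes -48; next final value 14
calc_v2: scale becomes -8; next total becomes 2; next (((-scale) + (-max((-6), (-scale)))) == (total * scale)) evaluates to false; next base becomes 10; next scale becomes -48; next final value 2
14 vs 2 — the two versions disagree here.
verdict: not equivalent; witness: base=-6, step=-2, limit=-6


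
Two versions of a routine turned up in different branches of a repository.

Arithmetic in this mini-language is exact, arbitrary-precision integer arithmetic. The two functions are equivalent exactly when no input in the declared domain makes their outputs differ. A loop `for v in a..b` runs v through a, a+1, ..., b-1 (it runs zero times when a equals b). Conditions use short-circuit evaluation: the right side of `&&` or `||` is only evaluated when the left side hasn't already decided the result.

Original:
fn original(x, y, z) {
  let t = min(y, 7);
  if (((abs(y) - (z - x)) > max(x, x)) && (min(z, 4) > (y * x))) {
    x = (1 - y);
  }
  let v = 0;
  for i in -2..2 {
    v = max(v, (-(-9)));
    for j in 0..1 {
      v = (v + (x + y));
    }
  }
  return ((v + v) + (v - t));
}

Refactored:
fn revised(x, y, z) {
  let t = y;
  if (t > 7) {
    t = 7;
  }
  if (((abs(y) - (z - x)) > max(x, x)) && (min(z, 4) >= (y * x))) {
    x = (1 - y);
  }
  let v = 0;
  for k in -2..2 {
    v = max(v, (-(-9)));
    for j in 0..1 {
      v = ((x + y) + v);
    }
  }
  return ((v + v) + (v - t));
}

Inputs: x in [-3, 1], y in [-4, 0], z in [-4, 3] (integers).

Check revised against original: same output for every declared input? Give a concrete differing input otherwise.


There is a counterexample at x=0, y=-4, z=0: 19 on one side, 43 on the other.
original: t=-4, then (((abs(y) - (z - x)) > max(x, x)) && (min(z, 4) > (y * x))) is false, then v=0, then (i=-2), then v=9, then (j=0), then v=5, then (i=-1), then v=9, then (j=0), then v=5, then (i=0), then v=9, then (j=0), then v=5, then (i=1), then v=9, then (j=0), then v=5, then returns 19
revised: t=-4, then (t > 7) is false, then (((abs(y) - (z - x)) > max(x, x)) && (min(z, 4) >= (y * x))) is true, then x=5, then v=0, then (k=-2), then v=9, then (j=0), then v=10, then (k=-1), then v=10, then (j=0), then v=11, then (k=0), then v=11, then (j=0), then v=12, then (k=1), then v=12, then (j=0), then v=13, then returns 43
verdict: not equivalent; witness: x=0, y=-4, z=0


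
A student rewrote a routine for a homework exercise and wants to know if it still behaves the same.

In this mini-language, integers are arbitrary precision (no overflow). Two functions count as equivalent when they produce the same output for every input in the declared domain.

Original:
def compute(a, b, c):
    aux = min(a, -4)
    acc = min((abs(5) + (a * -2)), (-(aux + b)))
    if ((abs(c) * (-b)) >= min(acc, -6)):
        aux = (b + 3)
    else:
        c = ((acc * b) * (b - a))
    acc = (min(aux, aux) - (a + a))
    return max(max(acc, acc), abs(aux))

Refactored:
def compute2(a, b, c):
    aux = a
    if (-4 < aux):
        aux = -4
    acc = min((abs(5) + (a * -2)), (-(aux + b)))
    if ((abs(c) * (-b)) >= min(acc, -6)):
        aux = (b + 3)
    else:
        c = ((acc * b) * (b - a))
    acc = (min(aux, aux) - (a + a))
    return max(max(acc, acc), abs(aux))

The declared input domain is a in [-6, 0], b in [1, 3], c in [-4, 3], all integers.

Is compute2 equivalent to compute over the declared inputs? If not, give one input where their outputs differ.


Changes here: statement counts differ; branching structure differs; min/max/abs usage differs; constant usage differs; comparison usage differs; the full 168-point sweep finds no disagreement.
verdict: equivalent


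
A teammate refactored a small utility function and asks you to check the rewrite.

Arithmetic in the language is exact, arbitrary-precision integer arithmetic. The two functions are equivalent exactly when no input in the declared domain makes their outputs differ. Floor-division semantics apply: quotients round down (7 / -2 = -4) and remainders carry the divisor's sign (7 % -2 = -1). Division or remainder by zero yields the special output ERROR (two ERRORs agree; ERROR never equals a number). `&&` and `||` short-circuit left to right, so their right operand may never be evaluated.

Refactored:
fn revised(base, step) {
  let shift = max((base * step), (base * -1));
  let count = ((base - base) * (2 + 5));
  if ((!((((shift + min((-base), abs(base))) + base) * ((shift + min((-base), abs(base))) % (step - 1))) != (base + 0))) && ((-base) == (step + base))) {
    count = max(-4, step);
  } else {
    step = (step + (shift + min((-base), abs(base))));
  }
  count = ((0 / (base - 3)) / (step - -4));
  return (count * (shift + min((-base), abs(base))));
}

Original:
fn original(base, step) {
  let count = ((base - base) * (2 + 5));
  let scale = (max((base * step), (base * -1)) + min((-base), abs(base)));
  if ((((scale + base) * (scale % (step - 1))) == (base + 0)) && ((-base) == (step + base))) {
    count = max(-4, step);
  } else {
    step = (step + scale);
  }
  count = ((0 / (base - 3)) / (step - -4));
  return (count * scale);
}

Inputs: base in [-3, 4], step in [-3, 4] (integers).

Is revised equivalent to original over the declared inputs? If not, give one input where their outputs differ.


Reading the diff, among the changes: min/max/abs usage differs; comparison usage differs; local variable names differ; boolean connective usage differs; arithmetic usage differs.
Tracing base=4, step=2: original: count becomes 0; next scale becomes 4; next ((((scale + base) * (scale % (step - 1))) == (base + 0)) && ((-base) == (step + base))) evaluates to false; next step becomes 6; next count becomes 0; next final value 0 | revised: shift becomes 8; next count becomes 0; next ((!((((shift + min((-base), abs(base))) + base) * ((shift + min((-base), abs(base))) % (step - 1))) != (base + 0))) && ((-base) == (step + base))) evaluates to false; next step becomes 6; next count becomes 0; next final value 0 — matching result 0.
Sweeping the whole domain (64 inputs) finds no disagreement.
verdict: equivalent


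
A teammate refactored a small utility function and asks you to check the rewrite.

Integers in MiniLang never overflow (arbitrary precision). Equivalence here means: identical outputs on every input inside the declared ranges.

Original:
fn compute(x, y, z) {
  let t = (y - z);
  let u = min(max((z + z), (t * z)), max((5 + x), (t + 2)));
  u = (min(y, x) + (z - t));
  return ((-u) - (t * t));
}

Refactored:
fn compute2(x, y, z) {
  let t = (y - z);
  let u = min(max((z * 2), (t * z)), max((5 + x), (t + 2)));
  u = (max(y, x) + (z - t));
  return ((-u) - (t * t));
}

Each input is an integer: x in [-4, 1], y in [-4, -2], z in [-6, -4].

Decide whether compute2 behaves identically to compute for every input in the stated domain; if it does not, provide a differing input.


Take x=-4, y=-3, z=-6.
compute: t = 3; u = -12; u = -13; return 4
compute2: t = 3; u = -12; u = -12; return 3
4 != 3, so the rewrite changes behavior.
verdict: not equivalent; witness: x=-4, y=-3, z=-6


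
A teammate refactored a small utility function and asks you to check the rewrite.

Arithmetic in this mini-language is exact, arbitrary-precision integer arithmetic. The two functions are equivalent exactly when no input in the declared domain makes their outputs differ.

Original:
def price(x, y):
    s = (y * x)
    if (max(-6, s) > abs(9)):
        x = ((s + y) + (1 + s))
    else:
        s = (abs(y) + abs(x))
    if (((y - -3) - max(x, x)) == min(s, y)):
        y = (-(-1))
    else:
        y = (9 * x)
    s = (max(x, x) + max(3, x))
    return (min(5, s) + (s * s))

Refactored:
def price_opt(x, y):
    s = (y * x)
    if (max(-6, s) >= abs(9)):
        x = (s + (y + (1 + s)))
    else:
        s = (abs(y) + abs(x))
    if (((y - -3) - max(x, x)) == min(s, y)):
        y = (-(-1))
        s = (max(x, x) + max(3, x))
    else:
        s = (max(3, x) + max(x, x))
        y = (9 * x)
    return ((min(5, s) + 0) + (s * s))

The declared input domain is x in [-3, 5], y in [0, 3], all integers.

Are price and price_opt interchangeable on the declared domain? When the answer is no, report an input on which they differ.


Evaluate both at x=3, y=3.
price: s becomes 9; next (max(-6, s) > abs(9)) evaluates to false; next s becomes 6; next (((y - -3) - max(x, x)) == min(s, y)) evaluates to true; next y becomes 1; next s becomes 6; next final value 41
price_opt: s becomes 9; next (max(-6, s) >= abs(9)) evaluates to true; next x becomes 22; next (((y - -3) - max(x, x)) == min(s, y)) evaluates to false; next s becomes 44; next y becomes 198; next final value 1941
41 and 1941 differ, so these are not the same function on this domain.
verdict: not equivalent; witness: x=3, y=3


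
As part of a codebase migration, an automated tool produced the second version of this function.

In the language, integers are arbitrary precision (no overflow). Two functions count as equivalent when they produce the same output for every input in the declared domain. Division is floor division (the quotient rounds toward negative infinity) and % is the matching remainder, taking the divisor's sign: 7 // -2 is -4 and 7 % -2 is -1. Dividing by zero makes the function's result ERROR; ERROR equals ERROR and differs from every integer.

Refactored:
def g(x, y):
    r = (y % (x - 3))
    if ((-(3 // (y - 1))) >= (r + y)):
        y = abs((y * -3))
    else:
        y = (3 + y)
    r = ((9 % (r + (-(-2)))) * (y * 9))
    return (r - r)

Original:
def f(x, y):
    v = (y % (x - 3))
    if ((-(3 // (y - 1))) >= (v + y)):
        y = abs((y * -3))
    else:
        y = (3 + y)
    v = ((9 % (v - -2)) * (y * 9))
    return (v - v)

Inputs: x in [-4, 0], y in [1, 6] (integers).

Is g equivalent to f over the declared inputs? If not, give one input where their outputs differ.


Side by side, the visible changes include: arithmetic usage differs, local variable names differ.
As a probe, take x=0, y=1: f runs v := -2 | divide-by-zero, output ERROR; g runs r := -2 | divide-by-zero, output ERROR; both end at ERROR.
Every one of the 30 inputs gives matching results.
verdict: equivalent


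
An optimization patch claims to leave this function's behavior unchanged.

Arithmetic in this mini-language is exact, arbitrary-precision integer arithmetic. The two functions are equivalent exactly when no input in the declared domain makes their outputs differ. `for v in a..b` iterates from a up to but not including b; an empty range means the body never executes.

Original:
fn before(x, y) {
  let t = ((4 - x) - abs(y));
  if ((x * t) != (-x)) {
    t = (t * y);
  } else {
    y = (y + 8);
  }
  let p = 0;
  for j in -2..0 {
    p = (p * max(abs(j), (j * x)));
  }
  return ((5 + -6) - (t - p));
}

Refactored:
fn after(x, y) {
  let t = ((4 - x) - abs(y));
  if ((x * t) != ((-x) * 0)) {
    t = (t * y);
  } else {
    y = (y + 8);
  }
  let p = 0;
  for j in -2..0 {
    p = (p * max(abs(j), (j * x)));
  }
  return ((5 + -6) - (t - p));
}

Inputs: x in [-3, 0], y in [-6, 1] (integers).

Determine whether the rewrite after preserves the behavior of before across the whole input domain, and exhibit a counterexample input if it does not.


There is a counterexample at x=-1, y=-6: 0 on one side, -7 on the other.
before: t=-1, then ((x * t) != (-x)) is false, then y=2, then p=0, then (j=-2), then p=0, then (j=-1), then p=0, then returns 0
after: t=-1, then ((x * t) != ((-x) * 0)) is true, then t=6, then p=0, then (j=-2), then p=0, then (j=-1), then p=0, then returns -7
verdict: not equivalent; witness: x=-1, y=-6
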